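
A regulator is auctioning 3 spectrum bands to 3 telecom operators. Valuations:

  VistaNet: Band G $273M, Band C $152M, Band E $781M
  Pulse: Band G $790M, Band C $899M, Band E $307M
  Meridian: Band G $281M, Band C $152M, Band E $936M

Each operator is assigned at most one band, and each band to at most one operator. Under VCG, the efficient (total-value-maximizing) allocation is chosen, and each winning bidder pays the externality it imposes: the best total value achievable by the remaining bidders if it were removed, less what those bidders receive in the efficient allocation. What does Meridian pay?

Efficient allocation: VistaNet→Band G ($273M), Pulse→Band C ($899M), Meridian→Band E ($936M); total welfare W = $2108M.
Meridian receives Band E at value $936M, so the others get W − 936 = $1172M.
Without Meridian: best allocation of the remaining 2 bidders over all 3 bands is VistaNet→Band E ($781M), Pulse→Band C ($899M), total $1680M.
VCG payment = (others' best without Meridian) − (others' welfare with Meridian) = 1680 − 1172 = $508M.

Meridian pays $508M.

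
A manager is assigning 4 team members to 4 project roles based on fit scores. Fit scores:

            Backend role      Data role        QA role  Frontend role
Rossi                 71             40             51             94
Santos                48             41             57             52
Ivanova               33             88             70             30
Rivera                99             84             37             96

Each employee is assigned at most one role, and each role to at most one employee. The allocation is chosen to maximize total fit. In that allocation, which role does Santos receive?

Santos receives QA role.

Optimal: Rossi→Frontend role (94 pts), Santos→QA role (57 pts), Ivanova→Data role (88 pts), Rivera→Backend role (99 pts) — total 94+57+88+99 = 338 pts.
Next-best assignment: Rossi→Backend role, Santos→QA role, Ivanova→Data role, Rivera→Frontend role = 312 pts.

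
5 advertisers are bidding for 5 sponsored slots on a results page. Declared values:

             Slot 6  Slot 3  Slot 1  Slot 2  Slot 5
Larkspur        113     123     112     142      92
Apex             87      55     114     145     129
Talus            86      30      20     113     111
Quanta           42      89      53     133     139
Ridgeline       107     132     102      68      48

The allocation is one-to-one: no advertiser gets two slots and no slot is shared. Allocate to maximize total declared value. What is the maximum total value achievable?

Max total: $614

Optimal: Larkspur→Slot 1 ($112), Apex→Slot 2 ($145), Talus→Slot 6 ($86), Quanta→Slot 5 ($139), Ridgeline→Slot 3 ($132) — total 112+145+86+139+132 = $614.
Column-greedy (each slot in turn goes to its best remaining advertiser) gives $603, worse by 11.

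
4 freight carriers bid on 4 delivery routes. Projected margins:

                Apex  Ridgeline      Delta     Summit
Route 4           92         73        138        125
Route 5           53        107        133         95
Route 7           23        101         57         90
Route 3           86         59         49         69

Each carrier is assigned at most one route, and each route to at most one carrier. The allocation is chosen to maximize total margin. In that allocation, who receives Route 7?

Optimal: Apex→Route 3 ($86k), Ridgeline→Route 7 ($101k), Delta→Route 5 ($133k), Summit→Route 4 ($125k) — total 86+101+133+125 = $445k.
Max-entry greedy (repeatedly take the single best remaining cell) gives $421k, worse by 24.
Next-best assignment: Apex→Route 3, Ridgeline→Route 5, Delta→Route 4, Summit→Route 7 = $421k.
Swapping Summit↔Delta (Summit→Route 5 $95k, Delta→Route 4 $138k) loses 25.
Ridgeline's own top route is Route 5 ($107k), but forcing Ridgeline→Route 5 and reassigning the rest optimally gives only $421k — worse by 24.

Ridgeline receives Route 7.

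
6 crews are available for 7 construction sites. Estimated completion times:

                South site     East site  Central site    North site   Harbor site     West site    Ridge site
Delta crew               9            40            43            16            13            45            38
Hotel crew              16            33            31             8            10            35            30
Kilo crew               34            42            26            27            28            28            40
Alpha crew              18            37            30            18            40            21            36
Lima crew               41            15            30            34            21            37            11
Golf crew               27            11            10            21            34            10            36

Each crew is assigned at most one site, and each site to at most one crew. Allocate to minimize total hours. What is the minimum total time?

Minimum total: 84 hours

Optimal: Delta crew→South site (9 hours), Hotel crew→Harbor site (10 hours), Kilo crew→Central site (26 hours), Alpha crew→North site (18 hours), Lima crew→Ridge site (11 hours), Golf crew→West site (10 hours) — total 9+10+26+18+11+10 = 84 hours.
Row-greedy (each crew in turn takes its cheapest remaining site) gives 86 hours, worse by 2.
Next-best assignment: Delta crew→South site, Hotel crew→Harbor site, Kilo crew→Central site, Alpha crew→North site, Lima crew→Ridge site, Golf crew→East site = 85 hours.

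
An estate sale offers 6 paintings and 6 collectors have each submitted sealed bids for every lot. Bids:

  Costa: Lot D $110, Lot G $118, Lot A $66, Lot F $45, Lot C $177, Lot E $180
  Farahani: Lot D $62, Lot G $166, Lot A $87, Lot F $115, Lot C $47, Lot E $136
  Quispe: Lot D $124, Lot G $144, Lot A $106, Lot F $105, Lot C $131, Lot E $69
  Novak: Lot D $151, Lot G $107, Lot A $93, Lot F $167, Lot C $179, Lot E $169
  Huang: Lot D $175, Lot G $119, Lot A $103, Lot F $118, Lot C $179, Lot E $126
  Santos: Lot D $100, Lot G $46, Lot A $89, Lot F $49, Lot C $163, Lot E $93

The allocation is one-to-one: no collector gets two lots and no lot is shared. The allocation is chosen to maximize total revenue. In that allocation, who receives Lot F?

Novak receives Lot F.

Optimal: Costa→Lot E ($180), Farahani→Lot G ($166), Quispe→Lot A ($106), Novak→Lot F ($167), Huang→Lot D ($175), Santos→Lot C ($163) — total 180+166+106+167+175+163 = $957.
Max-entry greedy (repeatedly take the single best remaining cell) gives $855, worse by 102.
Next-best assignment: Costa→Lot E, Farahani→Lot A, Quispe→Lot G, Novak→Lot F, Huang→Lot D, Santos→Lot C = $916.
Every other assignment is strictly worse.
Novak's own top lot is Lot C ($179), but forcing Novak→Lot C and reassigning the rest optimally gives only $894 — worse by 63.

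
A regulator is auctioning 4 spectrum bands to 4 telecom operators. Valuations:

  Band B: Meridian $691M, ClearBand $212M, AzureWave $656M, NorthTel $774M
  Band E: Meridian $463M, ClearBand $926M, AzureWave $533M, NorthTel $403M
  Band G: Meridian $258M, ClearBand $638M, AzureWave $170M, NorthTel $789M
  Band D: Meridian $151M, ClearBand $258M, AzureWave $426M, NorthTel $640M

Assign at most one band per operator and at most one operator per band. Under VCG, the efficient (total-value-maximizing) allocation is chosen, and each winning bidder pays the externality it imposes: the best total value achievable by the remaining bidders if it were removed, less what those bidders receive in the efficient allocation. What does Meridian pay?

Efficient allocation: Meridian→Band B ($691M), ClearBand→Band E ($926M), AzureWave→Band D ($426M), NorthTel→Band G ($789M); total welfare W = $2832M.
Meridian receives Band B at value $691M, so the others get W − 691 = $2141M.
Without Meridian: best allocation of the remaining 3 bidders over all 4 bands is ClearBand→Band E ($926M), AzureWave→Band B ($656M), NorthTel→Band G ($789M), total $2371M.
VCG payment = (others' best without Meridian) − (others' welfare with Meridian) = 2371 − 2141 = $230M.

Meridian pays $230M.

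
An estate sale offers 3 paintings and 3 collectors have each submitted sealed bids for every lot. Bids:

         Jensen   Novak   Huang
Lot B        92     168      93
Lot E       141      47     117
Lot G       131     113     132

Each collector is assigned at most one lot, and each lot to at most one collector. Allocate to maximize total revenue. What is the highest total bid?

Optimal: Jensen→Lot E ($141), Novak→Lot B ($168), Huang→Lot G ($132) — total 141+168+132 = $441.
Next-best assignment: Jensen→Lot G, Novak→Lot B, Huang→Lot E = $416.
No other one-to-one assignment exceeds $441.

Max total: $441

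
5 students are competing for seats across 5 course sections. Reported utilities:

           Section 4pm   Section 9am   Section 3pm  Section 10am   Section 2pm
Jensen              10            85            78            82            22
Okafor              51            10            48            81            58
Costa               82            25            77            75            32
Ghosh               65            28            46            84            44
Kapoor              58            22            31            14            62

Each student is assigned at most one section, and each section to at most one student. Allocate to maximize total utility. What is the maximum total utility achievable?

Optimal: Jensen→Section 9am (85 points), Okafor→Section 10am (81 points), Costa→Section 3pm (77 points), Ghosh→Section 4pm (65 points), Kapoor→Section 2pm (62 points) — total 85+81+77+65+62 = 370 points.
Row-greedy (each student in turn takes its best remaining section) gives 356 points, worse by 14.

Maximum total: 370 points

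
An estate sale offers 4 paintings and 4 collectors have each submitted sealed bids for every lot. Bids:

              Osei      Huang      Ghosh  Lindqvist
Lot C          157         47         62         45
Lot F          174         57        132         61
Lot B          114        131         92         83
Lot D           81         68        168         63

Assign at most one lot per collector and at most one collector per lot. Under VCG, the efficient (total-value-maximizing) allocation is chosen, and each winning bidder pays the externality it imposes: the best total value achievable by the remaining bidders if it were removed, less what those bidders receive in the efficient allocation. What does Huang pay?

Huang pays $38.

Efficient allocation: Osei→Lot F ($174), Huang→Lot B ($131), Ghosh→Lot D ($168), Lindqvist→Lot C ($45); total welfare W = $518.
Huang receives Lot B at value $131, so the others get W − 131 = $387.
Without Huang: best allocation of the remaining 3 bidders over all 4 lots is Osei→Lot F ($174), Ghosh→Lot D ($168), Lindqvist→Lot B ($83), total $425.
VCG payment = (others' best without Huang) − (others' welfare with Huang) = 425 − 387 = $38.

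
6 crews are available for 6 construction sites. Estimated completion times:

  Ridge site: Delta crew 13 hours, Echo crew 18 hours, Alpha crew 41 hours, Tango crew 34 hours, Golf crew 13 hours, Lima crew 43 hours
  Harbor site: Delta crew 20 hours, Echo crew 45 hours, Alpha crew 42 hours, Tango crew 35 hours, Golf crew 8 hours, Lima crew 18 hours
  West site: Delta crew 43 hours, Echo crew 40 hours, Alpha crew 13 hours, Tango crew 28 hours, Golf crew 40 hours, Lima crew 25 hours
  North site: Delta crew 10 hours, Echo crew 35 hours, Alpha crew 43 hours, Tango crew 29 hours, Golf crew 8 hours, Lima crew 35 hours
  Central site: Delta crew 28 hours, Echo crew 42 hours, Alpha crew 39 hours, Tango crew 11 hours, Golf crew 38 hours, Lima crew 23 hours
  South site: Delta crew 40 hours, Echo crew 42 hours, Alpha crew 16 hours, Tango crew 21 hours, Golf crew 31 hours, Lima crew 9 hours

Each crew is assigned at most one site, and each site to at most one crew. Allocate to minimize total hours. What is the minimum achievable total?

Min total: 69 hours

Optimal: Delta crew→North site (10 hours), Echo crew→Ridge site (18 hours), Alpha crew→West site (13 hours), Tango crew→Central site (11 hours), Golf crew→Harbor site (8 hours), Lima crew→South site (9 hours) — total 10+18+13+11+8+9 = 69 hours.
Column-greedy (each site in turn goes to its cheapest remaining crew) gives 128 hours, worse by 59.
Next-best assignment: Delta crew→Harbor site, Echo crew→Ridge site, Alpha crew→West site, Tango crew→Central site, Golf crew→North site, Lima crew→South site = 79 hours.
Checked against all permutations: 69 hours is optimal.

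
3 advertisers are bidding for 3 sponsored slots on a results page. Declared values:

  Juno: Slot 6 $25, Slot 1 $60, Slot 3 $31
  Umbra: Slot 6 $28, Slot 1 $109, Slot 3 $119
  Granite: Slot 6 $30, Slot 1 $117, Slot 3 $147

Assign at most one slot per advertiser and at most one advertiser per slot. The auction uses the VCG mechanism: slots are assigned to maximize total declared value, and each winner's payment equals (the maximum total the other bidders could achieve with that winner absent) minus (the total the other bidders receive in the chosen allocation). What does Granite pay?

Efficient allocation: Juno→Slot 6 ($25), Umbra→Slot 1 ($109), Granite→Slot 3 ($147); total welfare W = $281.
Granite receives Slot 3 at value $147, so the others get W − 147 = $134.
Without Granite: best allocation of the remaining 2 bidders over all 3 slots is Juno→Slot 1 ($60), Umbra→Slot 3 ($119), total $179.
VCG payment = (others' best without Granite) − (others' welfare with Granite) = 179 − 134 = $45.

Granite pays $45.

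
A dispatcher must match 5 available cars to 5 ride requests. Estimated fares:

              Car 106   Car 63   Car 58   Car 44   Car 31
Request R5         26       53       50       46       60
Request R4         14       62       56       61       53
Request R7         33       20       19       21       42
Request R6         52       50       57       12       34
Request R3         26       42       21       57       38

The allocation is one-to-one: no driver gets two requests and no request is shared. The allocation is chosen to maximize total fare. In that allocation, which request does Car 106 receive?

Car 106 receives Request R7.

This is a one-to-one assignment (maximum-weight bipartite matching).
Optimal: Car 106→Request R7 ($33), Car 63→Request R4 ($62), Car 58→Request R6 ($57), Car 44→Request R3 ($57), Car 31→Request R5 ($60) — total 33+62+57+57+60 = $269.
Row-greedy (each driver in turn takes its best remaining request) gives $263, worse by 6.
Swapping Car 31↔Car 44 (Car 31→Request R3 $38, Car 44→Request R5 $46) loses 33.
Car 106's own top request is Request R6 ($52), but forcing Car 106→Request R6 and reassigning the rest optimally gives only $263 — worse by 6.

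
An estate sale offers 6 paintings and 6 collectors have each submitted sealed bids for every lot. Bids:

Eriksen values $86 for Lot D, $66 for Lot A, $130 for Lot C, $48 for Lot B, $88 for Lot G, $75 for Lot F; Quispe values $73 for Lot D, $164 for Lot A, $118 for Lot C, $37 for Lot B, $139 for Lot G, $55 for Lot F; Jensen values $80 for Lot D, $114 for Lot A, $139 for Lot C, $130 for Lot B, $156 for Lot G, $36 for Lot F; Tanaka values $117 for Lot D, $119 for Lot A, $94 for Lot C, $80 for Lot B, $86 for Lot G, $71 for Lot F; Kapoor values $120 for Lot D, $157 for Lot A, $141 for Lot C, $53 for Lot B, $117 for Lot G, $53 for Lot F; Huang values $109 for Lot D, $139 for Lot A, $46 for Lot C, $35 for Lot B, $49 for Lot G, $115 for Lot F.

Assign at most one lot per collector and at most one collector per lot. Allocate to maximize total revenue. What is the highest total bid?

Max total: $788

This is the linear assignment problem.
Optimal: Eriksen→Lot C ($130), Quispe→Lot G ($139), Jensen→Lot B ($130), Tanaka→Lot D ($117), Kapoor→Lot A ($157), Huang→Lot F ($115) — total 130+139+130+117+157+115 = $788.
Next-best assignment: Eriksen→Lot C, Quispe→Lot A, Jensen→Lot B, Tanaka→Lot D, Kapoor→Lot G, Huang→Lot F = $773.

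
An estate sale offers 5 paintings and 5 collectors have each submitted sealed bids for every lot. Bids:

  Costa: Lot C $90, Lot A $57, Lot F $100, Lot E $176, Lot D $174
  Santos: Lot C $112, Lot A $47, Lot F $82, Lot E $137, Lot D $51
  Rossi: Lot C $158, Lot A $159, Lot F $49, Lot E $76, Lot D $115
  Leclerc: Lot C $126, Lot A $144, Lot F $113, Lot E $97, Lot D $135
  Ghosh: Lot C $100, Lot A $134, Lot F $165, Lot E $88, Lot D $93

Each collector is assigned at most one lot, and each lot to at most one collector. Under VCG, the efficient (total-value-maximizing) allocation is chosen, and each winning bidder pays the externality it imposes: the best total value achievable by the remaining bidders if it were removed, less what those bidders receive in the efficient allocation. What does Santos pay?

Santos pays $2.

Efficient allocation: Costa→Lot D ($174), Santos→Lot E ($137), Rossi→Lot C ($158), Leclerc→Lot A ($144), Ghosh→Lot F ($165); total welfare W = $778.
Santos receives Lot E at value $137, so the others get W − 137 = $641.
Without Santos: best allocation of the remaining 4 bidders over all 5 lots is Costa→Lot E ($176), Rossi→Lot C ($158), Leclerc→Lot A ($144), Ghosh→Lot F ($165), total $643.
VCG payment = (others' best without Santos) − (others' welfare with Santos) = 643 − 641 = $2.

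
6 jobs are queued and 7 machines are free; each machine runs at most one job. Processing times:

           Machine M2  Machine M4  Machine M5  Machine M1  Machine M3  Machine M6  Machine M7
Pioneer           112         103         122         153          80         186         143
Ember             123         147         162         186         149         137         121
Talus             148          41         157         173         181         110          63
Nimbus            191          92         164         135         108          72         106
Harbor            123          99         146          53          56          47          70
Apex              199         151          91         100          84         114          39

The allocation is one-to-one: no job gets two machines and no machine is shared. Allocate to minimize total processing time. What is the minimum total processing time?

Optimal: Pioneer→Machine M3 (80 min), Ember→Machine M2 (123 min), Talus→Machine M4 (41 min), Nimbus→Machine M6 (72 min), Harbor→Machine M1 (53 min), Apex→Machine M7 (39 min) — total 80+123+41+72+53+39 = 408 min.
Row-greedy (each job in turn takes its cheapest remaining machine) gives 458 min, worse by 50.
Checked against all permutations: 408 min is optimal.

Minimum total: 408 min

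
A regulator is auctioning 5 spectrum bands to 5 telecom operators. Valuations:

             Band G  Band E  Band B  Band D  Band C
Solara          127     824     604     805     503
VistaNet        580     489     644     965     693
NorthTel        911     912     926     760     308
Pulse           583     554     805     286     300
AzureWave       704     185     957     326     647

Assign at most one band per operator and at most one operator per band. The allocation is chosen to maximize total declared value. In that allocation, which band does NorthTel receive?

Optimal: Solara→Band E ($824M), VistaNet→Band D ($965M), NorthTel→Band G ($911M), Pulse→Band B ($805M), AzureWave→Band C ($647M) — total 824+965+911+805+647 = $4152M.
Column-greedy (each band in turn goes to its best remaining operator) gives $3957M, worse by 195.
Next-best assignment: Solara→Band E, VistaNet→Band D, NorthTel→Band G, Pulse→Band C, AzureWave→Band B = $3957M.
Swapping NorthTel↔Pulse (NorthTel→Band B $926M, Pulse→Band G $583M) loses 207.
NorthTel's own top band is Band B ($926M), but forcing NorthTel→Band B and reassigning the rest optimally gives only $3945M — worse by 207.

NorthTel receives Band G.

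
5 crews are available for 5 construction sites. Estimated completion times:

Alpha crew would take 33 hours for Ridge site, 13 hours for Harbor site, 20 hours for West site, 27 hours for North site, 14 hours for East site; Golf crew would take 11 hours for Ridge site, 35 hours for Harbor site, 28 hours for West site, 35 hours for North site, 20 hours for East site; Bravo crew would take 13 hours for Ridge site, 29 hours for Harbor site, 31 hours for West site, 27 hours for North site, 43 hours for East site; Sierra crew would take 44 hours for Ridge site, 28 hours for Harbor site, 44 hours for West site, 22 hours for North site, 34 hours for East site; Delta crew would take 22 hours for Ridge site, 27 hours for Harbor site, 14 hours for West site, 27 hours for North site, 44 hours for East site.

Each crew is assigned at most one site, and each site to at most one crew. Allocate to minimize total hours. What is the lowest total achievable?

Minimum total: 82 hours

Treat this as an assignment problem: match each crew to one site.
Optimal: Alpha crew→Harbor site (13 hours), Golf crew→East site (20 hours), Bravo crew→Ridge site (13 hours), Sierra crew→North site (22 hours), Delta crew→West site (14 hours) — total 13+20+13+22+14 = 82 hours.
Min-entry greedy (repeatedly take the single cheapest remaining cell) gives 103 hours, worse by 21.
Next-best assignment: Alpha crew→East site, Golf crew→Ridge site, Bravo crew→Harbor site, Sierra crew→North site, Delta crew→West site = 90 hours.
Swapping Sierra crew↔Golf crew (Sierra crew→East site 34 hours, Golf crew→North site 35 hours) adds 27.
Every other assignment is strictly worse.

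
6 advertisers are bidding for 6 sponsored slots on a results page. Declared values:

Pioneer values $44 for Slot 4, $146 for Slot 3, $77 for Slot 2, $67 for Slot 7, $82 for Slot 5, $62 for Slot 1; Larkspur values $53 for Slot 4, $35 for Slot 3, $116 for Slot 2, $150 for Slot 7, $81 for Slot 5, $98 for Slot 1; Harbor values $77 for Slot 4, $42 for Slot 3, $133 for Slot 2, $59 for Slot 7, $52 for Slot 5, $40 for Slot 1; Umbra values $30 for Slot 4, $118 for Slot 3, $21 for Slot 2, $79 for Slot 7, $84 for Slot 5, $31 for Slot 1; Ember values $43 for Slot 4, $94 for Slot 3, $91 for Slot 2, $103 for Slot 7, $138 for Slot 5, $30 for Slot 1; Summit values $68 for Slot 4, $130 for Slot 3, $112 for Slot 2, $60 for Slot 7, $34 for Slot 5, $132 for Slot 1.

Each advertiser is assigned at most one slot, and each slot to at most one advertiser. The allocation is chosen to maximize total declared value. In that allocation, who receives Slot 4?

Umbra receives Slot 4.

Treat this as an assignment problem: match each advertiser to one slot.
Optimal: Pioneer→Slot 3 ($146), Larkspur→Slot 7 ($150), Harbor→Slot 2 ($133), Umbra→Slot 4 ($30), Ember→Slot 5 ($138), Summit→Slot 1 ($132) — total 146+150+133+30+138+132 = $729.
Row-greedy (each advertiser in turn takes its best remaining slot) gives $688, worse by 41.
Next-best assignment: Pioneer→Slot 4, Larkspur→Slot 7, Harbor→Slot 2, Umbra→Slot 3, Ember→Slot 5, Summit→Slot 1 = $715.
No other one-to-one assignment exceeds $729.
Umbra's own top slot is Slot 3 ($118), but forcing Umbra→Slot 3 and reassigning the rest optimally gives only $715 — worse by 14.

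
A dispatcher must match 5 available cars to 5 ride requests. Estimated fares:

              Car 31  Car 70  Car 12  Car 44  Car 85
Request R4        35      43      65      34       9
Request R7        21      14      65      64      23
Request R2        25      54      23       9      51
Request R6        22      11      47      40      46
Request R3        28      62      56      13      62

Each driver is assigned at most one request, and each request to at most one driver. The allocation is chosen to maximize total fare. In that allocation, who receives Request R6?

This is the linear assignment problem.
Optimal: Car 31→Request R6 ($22), Car 70→Request R2 ($54), Car 12→Request R4 ($65), Car 44→Request R7 ($64), Car 85→Request R3 ($62) — total 22+54+65+64+62 = $267.
Next-best assignment: Car 31→Request R6, Car 70→Request R3, Car 12→Request R4, Car 44→Request R7, Car 85→Request R2 = $264.
Swapping Car 12↔Car 85 (Car 12→Request R3 $56, Car 85→Request R4 $9) loses 62.
Every other assignment is strictly worse.
Car 31's own top request is Request R4 ($35), but forcing Car 31→Request R4 and reassigning the rest optimally gives only $262 — worse by 5.

Car 31 receives Request R6.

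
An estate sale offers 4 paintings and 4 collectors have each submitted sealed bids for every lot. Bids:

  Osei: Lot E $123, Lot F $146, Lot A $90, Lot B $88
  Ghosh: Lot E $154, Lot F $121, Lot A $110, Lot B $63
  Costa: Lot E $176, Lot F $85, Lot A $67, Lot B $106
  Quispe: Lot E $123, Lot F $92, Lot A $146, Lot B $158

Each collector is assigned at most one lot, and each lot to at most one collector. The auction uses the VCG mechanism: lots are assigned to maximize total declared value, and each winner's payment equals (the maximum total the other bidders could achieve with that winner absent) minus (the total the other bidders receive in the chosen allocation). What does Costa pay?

Costa pays $44.

Efficient allocation: Osei→Lot F ($146), Ghosh→Lot A ($110), Costa→Lot E ($176), Quispe→Lot B ($158); total welfare W = $590.
Costa receives Lot E at value $176, so the others get W − 176 = $414.
Without Costa: best allocation of the remaining 3 bidders over all 4 lots is Osei→Lot F ($146), Ghosh→Lot E ($154), Quispe→Lot B ($158), total $458.
VCG payment = (others' best without Costa) − (others' welfare with Costa) = 458 − 414 = $44.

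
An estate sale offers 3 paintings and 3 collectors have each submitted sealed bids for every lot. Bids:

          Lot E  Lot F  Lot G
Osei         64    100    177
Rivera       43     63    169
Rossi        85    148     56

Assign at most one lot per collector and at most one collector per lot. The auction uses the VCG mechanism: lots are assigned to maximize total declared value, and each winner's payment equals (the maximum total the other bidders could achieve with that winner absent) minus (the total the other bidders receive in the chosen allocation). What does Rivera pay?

Rivera pays $113.

Efficient allocation: Osei→Lot E ($64), Rivera→Lot G ($169), Rossi→Lot F ($148); total welfare W = $381.
Rivera receives Lot G at value $169, so the others get W − 169 = $212.
Without Rivera: best allocation of the remaining 2 bidders over all 3 lots is Osei→Lot G ($177), Rossi→Lot F ($148), total $325.
VCG payment = (others' best without Rivera) − (others' welfare with Rivera) = 325 − 212 = $113.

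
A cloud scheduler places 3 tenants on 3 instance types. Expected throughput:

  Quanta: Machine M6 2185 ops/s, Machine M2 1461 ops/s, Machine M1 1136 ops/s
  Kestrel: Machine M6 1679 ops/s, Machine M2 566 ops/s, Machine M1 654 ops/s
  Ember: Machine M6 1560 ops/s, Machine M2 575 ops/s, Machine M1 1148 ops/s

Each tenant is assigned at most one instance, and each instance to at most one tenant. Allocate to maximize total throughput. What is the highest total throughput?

This is a one-to-one assignment (maximum-weight bipartite matching).
Optimal: Quanta→Machine M2 (1461 ops/s), Kestrel→Machine M6 (1679 ops/s), Ember→Machine M1 (1148 ops/s) — total 1461+1679+1148 = 4288 ops/s.
Row-greedy (each tenant in turn takes its best remaining instance) gives 3414 ops/s, worse by 874.
No other one-to-one assignment exceeds 4288 ops/s.

Max total: 4288 ops/s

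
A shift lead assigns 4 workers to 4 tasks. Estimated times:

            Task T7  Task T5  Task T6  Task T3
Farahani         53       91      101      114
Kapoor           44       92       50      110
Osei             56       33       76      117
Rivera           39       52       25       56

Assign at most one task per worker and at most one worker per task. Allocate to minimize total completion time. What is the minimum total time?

Minimum total: 192 min

This is the linear assignment problem.
Optimal: Farahani→Task T7 (53 min), Kapoor→Task T6 (50 min), Osei→Task T5 (33 min), Rivera→Task T3 (56 min) — total 53+50+33+56 = 192 min.
Column-greedy (each task in turn goes to its cheapest remaining worker) gives 236 min, worse by 44.
Checked against all permutations: 192 min is optimal.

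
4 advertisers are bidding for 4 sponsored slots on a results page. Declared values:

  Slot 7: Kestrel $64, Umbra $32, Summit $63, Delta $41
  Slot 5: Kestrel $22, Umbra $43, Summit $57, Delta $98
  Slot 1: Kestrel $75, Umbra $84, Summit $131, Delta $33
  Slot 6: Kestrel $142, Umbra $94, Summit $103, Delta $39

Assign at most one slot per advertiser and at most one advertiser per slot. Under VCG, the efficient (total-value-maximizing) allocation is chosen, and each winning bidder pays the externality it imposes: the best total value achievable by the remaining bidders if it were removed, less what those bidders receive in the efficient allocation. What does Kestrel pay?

Efficient allocation: Kestrel→Slot 6 ($142), Umbra→Slot 7 ($32), Summit→Slot 1 ($131), Delta→Slot 5 ($98); total welfare W = $403.
Kestrel receives Slot 6 at value $142, so the others get W − 142 = $261.
Without Kestrel: best allocation of the remaining 3 bidders over all 4 slots is Umbra→Slot 6 ($94), Summit→Slot 1 ($131), Delta→Slot 5 ($98), total $323.
VCG payment = (others' best without Kestrel) − (others' welfare with Kestrel) = 323 − 261 = $62.

Kestrel pays $62.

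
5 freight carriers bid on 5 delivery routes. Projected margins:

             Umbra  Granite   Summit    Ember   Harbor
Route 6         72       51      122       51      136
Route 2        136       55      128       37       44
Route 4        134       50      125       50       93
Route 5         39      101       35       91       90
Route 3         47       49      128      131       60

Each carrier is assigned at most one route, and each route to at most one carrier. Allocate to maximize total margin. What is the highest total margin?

Maximum total: $630k

This is a one-to-one assignment (maximum-weight bipartite matching).
Optimal: Umbra→Route 4 ($134k), Granite→Route 5 ($101k), Summit→Route 2 ($128k), Ember→Route 3 ($131k), Harbor→Route 6 ($136k) — total 134+101+128+131+136 = $630k.
Swapping Summit↔Umbra (Summit→Route 4 $125k, Umbra→Route 2 $136k) loses 1.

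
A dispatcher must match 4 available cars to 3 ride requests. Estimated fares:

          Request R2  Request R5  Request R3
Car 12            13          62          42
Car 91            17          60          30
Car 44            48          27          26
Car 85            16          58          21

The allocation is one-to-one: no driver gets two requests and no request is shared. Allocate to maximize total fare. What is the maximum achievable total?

Optimal: Car 44→Request R2 ($48), Car 91→Request R5 ($60), Car 12→Request R3 ($42) — total 48+60+42 = $150.
Max-entry greedy (repeatedly take the single best remaining cell) gives $140, worse by 10.
Next-best assignment: Car 44→Request R2, Car 85→Request R5, Car 12→Request R3 = $148.

Maximum total: $150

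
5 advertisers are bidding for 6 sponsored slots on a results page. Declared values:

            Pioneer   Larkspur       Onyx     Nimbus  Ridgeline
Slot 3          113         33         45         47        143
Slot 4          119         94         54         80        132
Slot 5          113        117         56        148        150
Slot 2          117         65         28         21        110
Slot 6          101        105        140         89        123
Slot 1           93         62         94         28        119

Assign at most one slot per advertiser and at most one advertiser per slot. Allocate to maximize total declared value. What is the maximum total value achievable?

Max total: $642

Optimal: Pioneer→Slot 2 ($117), Larkspur→Slot 4 ($94), Onyx→Slot 6 ($140), Nimbus→Slot 5 ($148), Ridgeline→Slot 3 ($143) — total 117+94+140+148+143 = $642.
Column-greedy (each slot in turn goes to its best remaining advertiser) gives $615, worse by 27.
Next-best assignment: Pioneer→Slot 2, Larkspur→Slot 4, Onyx→Slot 6, Nimbus→Slot 5, Ridgeline→Slot 1 = $618.
Swapping Ridgeline↔Nimbus (Ridgeline→Slot 5 $150, Nimbus→Slot 3 $47) loses 94.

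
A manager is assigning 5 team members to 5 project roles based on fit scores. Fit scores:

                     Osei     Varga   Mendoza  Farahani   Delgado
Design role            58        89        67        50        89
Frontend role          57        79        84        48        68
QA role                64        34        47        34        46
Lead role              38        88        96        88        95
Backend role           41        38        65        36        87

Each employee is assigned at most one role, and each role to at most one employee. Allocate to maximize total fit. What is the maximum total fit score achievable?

Optimal: Osei→QA role (64 pts), Varga→Design role (89 pts), Mendoza→Frontend role (84 pts), Farahani→Lead role (88 pts), Delgado→Backend role (87 pts) — total 64+89+84+88+87 = 412 pts.
Max-entry greedy (repeatedly take the single best remaining cell) gives 384 pts, worse by 28.
Next-best assignment: Osei→QA role, Varga→Frontend role, Mendoza→Design role, Farahani→Lead role, Delgado→Backend role = 385 pts.
Checked against all permutations: 412 pts is optimal.

Max total: 412 pts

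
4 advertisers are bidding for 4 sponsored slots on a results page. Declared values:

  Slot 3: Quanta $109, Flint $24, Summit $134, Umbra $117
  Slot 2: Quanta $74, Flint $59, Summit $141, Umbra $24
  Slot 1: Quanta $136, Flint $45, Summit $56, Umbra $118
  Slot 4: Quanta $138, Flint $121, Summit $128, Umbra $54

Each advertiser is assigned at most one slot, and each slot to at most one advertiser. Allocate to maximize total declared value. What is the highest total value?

Max total: $515

This is a one-to-one assignment (maximum-weight bipartite matching).
Optimal: Quanta→Slot 1 ($136), Flint→Slot 4 ($121), Summit→Slot 2 ($141), Umbra→Slot 3 ($117) — total 136+121+141+117 = $515.
Max-entry greedy (repeatedly take the single best remaining cell) gives $421, worse by 94.
Next-best assignment: Quanta→Slot 3, Flint→Slot 4, Summit→Slot 2, Umbra→Slot 1 = $489.
Swapping Quanta↔Umbra (Quanta→Slot 3 $109, Umbra→Slot 1 $118) loses 26.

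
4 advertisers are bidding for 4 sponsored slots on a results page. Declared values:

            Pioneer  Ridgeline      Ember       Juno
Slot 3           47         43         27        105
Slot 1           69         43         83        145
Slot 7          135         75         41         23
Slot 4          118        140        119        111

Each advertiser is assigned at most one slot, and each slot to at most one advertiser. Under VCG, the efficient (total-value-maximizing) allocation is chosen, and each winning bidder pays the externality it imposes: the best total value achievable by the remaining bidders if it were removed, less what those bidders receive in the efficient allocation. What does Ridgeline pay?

Ridgeline pays $76.

Efficient allocation: Pioneer→Slot 7 ($135), Ridgeline→Slot 4 ($140), Ember→Slot 1 ($83), Juno→Slot 3 ($105); total welfare W = $463.
Ridgeline receives Slot 4 at value $140, so the others get W − 140 = $323.
Without Ridgeline: best allocation of the remaining 3 bidders over all 4 slots is Pioneer→Slot 7 ($135), Ember→Slot 4 ($119), Juno→Slot 1 ($145), total $399.
VCG payment = (others' best without Ridgeline) − (others' welfare with Ridgeline) = 399 − 323 = $76.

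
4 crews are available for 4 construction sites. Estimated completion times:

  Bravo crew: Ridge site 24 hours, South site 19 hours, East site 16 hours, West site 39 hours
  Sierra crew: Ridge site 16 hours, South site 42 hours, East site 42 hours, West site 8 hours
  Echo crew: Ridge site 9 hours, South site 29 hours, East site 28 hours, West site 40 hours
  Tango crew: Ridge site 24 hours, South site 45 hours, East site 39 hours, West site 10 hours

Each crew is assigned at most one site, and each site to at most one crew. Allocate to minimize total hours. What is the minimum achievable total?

Minimum total: 71 hours

Optimal: Bravo crew→East site (16 hours), Sierra crew→Ridge site (16 hours), Echo crew→South site (29 hours), Tango crew→West site (10 hours) — total 16+16+29+10 = 71 hours.
Column-greedy (each site in turn goes to its cheapest remaining crew) gives 75 hours, worse by 4.
Next-best assignment: Bravo crew→South site, Sierra crew→Ridge site, Echo crew→East site, Tango crew→West site = 73 hours.
No other one-to-one assignment undercuts 71 hours.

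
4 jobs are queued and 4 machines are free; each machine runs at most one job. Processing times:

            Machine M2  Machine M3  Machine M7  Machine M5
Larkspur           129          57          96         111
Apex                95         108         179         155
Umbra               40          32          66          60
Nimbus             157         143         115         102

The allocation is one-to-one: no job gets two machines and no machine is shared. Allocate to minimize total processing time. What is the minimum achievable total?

Minimum total: 320 min

Optimal: Larkspur→Machine M3 (57 min), Apex→Machine M2 (95 min), Umbra→Machine M7 (66 min), Nimbus→Machine M5 (102 min) — total 57+95+66+102 = 320 min.
Row-greedy (each job in turn takes its cheapest remaining machine) gives 327 min, worse by 7.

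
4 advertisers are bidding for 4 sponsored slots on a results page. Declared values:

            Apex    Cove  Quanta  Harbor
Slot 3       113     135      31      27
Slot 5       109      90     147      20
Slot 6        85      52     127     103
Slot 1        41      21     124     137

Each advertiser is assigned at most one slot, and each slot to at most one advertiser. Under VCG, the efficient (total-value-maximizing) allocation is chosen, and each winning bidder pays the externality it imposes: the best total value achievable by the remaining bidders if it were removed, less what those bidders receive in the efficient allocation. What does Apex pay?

Apex pays $20.

Efficient allocation: Apex→Slot 5 ($109), Cove→Slot 3 ($135), Quanta→Slot 6 ($127), Harbor→Slot 1 ($137); total welfare W = $508.
Apex receives Slot 5 at value $109, so the others get W − 109 = $399.
Without Apex: best allocation of the remaining 3 bidders over all 4 slots is Cove→Slot 3 ($135), Quanta→Slot 5 ($147), Harbor→Slot 1 ($137), total $419.
VCG payment = (others' best without Apex) − (others' welfare with Apex) = 419 − 399 = $20.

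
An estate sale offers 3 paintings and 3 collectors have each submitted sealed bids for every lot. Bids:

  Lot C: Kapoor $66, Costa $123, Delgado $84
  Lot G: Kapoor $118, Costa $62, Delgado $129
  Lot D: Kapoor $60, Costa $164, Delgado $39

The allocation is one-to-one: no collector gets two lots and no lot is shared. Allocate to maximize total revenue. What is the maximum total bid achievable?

Treat this as an assignment problem: match each collector to one lot.
Optimal: Kapoor→Lot G ($118), Costa→Lot D ($164), Delgado→Lot C ($84) — total 118+164+84 = $366.
Column-greedy (each lot in turn goes to its best remaining collector) gives $312, worse by 54.

Maximum total: $366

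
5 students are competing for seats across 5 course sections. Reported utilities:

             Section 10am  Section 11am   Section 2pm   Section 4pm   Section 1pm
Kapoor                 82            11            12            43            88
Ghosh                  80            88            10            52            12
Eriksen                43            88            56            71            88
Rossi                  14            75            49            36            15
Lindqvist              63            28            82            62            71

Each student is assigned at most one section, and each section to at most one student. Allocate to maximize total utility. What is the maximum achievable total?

This is a one-to-one assignment (maximum-weight bipartite matching).
Optimal: Kapoor→Section 1pm (88 points), Ghosh→Section 10am (80 points), Eriksen→Section 4pm (71 points), Rossi→Section 11am (75 points), Lindqvist→Section 2pm (82 points) — total 88+80+71+75+82 = 396 points.
Max-entry greedy (repeatedly take the single best remaining cell) gives 343 points, worse by 53.
Next-best assignment: Kapoor→Section 10am, Ghosh→Section 4pm, Eriksen→Section 1pm, Rossi→Section 11am, Lindqvist→Section 2pm = 379 points.
Swapping Kapoor↔Lindqvist (Kapoor→Section 2pm 12 points, Lindqvist→Section 1pm 71 points) loses 87.

Max total: 396 points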